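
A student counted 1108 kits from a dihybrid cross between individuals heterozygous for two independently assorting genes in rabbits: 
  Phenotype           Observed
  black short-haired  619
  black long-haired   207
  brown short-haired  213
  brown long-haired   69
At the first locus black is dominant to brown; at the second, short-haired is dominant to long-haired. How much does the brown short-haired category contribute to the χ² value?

A dihybrid F₂ with independent assortment and complete dominance at both loci gives a 9:3:3:1 phenotypic ratio.
Expected counts for N = 1108 under a 9:3:3:1 ratio (total parts = 16):
  black short-haired: 1108 × 9/16 = 623.25
  black long-haired: 1108 × 3/16 = 207.75
  brown short-haired: 1108 × 3/16 = 207.75
  brown long-haired: 1108 × 1/16 = 69.25
Contribution of brown short-haired: (213 − 207.75)² / 207.75 = 0.1327

0.133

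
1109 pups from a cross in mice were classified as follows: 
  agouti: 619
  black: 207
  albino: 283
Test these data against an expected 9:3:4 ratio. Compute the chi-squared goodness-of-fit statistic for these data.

Total ratio parts = 16. Expected numbers out of 1109:
  agouti: 1109 × 9/16 = 623.8125
  black: 1109 × 3/16 = 207.9375
  albino: 1109 × 4/16 = 277.25
χ² = Σ (O − E)² / E
  agouti: (619 − 623.8125)² / 623.8125 = 0.0371
  black: (207 − 207.9375)² / 207.9375 = 0.0042
  albino: (283 − 277.25)² / 277.25 = 0.1193
χ² = 0.0371 + 0.0042 + 0.1193 = 0.1606 ≈ 0.161

0.161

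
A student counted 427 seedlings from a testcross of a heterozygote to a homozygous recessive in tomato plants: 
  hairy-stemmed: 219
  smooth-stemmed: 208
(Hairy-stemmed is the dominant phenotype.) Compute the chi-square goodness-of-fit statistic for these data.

A testcross of a heterozygote (Aa × aa) gives a 1:1 phenotypic ratio.
The 1:1 ratio has 2 parts, so with N = 427 the expected counts are:
  hairy-stemmed: 427 × 1/2 = 213.5
  smooth-stemmed: 427 × 1/2 = 213.5
χ² = Σ (O − E)² / E
  hairy-stemmed: (219 − 213.5)² / 213.5 = 0.1417
  smooth-stemmed: (208 − 213.5)² / 213.5 = 0.1417
χ² = 0.1417 + 0.1417 = 0.2834 ≈ 0.283

0.283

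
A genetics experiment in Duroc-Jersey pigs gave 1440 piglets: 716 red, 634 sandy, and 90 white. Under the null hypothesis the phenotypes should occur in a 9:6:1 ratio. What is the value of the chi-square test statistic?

27.272

Expected counts for N = 1440 under a 9:6:1 ratio (total parts = 16):
  red: 1440 × 9/16 = 810
  sandy: 1440 × 6/16 = 540
  white: 1440 × 1/16 = 90
χ² = Σ (O − E)² / E
  red: (716 − 810)² / 810 = 10.9086
  sandy: (634 − 540)² / 540 = 16.3630
  white: (90 − 90)² / 90 = 0.0000
χ² = 10.9086 + 16.3630 + 0.0000 = 27.2716 ≈ 27.272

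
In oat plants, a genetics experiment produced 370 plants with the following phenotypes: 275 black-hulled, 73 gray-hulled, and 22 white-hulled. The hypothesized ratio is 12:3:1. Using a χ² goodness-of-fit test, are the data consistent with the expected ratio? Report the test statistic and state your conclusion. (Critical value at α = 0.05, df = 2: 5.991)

The 12:3:1 ratio has 16 parts, so with N = 370 the expected counts are:
  black-hulled: 370 × 12/16 = 277.5
  gray-hulled: 370 × 3/16 = 69.375
  white-hulled: 370 × 1/16 = 23.125
χ² = Σ (O − E)² / E
  black-hulled: (275 − 277.5)² / 277.5 = 0.0225
  gray-hulled: (73 − 69.375)² / 69.375 = 0.1894
  white-hulled: (22 − 23.125)² / 23.125 = 0.0547
χ² = 0.0225 + 0.1894 + 0.0547 = 0.2666 ≈ 0.267
Degrees of freedom = 3 − 1 = 2; critical value at α = 0.05 is 5.991.
Since 0.267 < 5.991, we fail to reject the null hypothesis — the data are consistent with the 12:3:1 ratio.

0.267; consistent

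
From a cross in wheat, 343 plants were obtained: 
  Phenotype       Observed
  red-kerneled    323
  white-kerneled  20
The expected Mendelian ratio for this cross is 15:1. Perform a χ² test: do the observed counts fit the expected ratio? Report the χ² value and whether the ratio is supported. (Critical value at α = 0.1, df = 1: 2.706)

Total ratio parts = 16. Expected numbers out of 343:
  red-kerneled: 343 × 15/16 = 321.5625
  white-kerneled: 343 × 1/16 = 21.4375
χ² = Σ (O − E)² / E
  red-kerneled: (323 − 321.5625)² / 321.5625 = 0.0064
  white-kerneled: (20 − 21.4375)² / 21.4375 = 0.0964
χ² = 0.0064 + 0.0964 = 0.1028 ≈ 0.103
Degrees of freedom = 2 − 1 = 1; critical value at α = 0.1 is 2.706.
Since 0.103 < 2.706, we fail to reject the null hypothesis — the data are consistent with the 15:1 ratio.

0.103; consistent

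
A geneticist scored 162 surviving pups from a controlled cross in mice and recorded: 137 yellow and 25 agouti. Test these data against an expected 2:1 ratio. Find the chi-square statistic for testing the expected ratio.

23.361

The 2:1 ratio has 3 parts, so with N = 162 the expected counts are:
  yellow: 162 × 2/3 = 108
  agouti: 162 × 1/3 = 54
χ² = Σ (O − E)² / E
  yellow: (137 − 108)² / 108 = 7.7870
  agouti: (25 − 54)² / 54 = 15.5741
χ² = 7.7870 + 15.5741 = 23.3611 ≈ 23.361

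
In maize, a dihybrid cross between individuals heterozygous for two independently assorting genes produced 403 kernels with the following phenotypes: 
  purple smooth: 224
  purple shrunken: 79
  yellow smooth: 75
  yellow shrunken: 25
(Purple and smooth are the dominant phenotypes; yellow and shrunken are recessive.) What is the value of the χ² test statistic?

A dihybrid F₂ with independent assortment and complete dominance at both loci gives a 9:3:3:1 phenotypic ratio.
Under the 9:3:3:1 hypothesis (Σ ratio = 16, N = 403):
  purple smooth: 403 × 9/16 = 226.6875
  purple shrunken: 403 × 3/16 = 75.5625
  yellow smooth: 403 × 3/16 = 75.5625
  yellow shrunken: 403 × 1/16 = 25.1875
χ² = Σ (O − E)² / E
  purple smooth: (224 − 226.6875)² / 226.6875 = 0.0319
  purple shrunken: (79 − 75.5625)² / 75.5625 = 0.1564
  yellow smooth: (75 − 75.5625)² / 75.5625 = 0.0042
  yellow shrunken: (25 − 25.1875)² / 25.1875 = 0.0014
χ² = 0.0319 + 0.1564 + 0.0042 + 0.0014 = 0.1939 ≈ 0.194

0.194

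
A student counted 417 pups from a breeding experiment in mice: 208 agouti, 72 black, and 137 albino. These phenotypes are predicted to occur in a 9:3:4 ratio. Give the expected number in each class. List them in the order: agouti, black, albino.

234.5625, 78.1875, 104.25

Under the 9:3:4 hypothesis (Σ ratio = 16, N = 417):
  agouti: 417 × 9/16 = 234.5625
  black: 417 × 3/16 = 78.1875
  albino: 417 × 4/16 = 104.25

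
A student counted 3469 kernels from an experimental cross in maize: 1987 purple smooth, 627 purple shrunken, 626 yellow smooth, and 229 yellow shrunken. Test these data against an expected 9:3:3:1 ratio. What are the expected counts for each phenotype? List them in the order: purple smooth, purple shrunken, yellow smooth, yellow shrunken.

1951.3125, 650.4375, 650.4375, 216.8125

Under the 9:3:3:1 hypothesis (Σ ratio = 16, N = 3469):
  purple smooth: 3469 × 9/16 = 1951.3125
  purple shrunken: 3469 × 3/16 = 650.4375
  yellow smooth: 3469 × 3/16 = 650.4375
  yellow shrunken: 3469 × 1/16 = 216.8125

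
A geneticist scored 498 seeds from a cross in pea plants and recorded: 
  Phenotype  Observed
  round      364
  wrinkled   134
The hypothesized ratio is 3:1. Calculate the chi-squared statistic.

0.967

Expected counts for N = 498 under a 3:1 ratio (total parts = 4):
  round: 498 × 3/4 = 373.5
  wrinkled: 498 × 1/4 = 124.5
χ² = Σ (O − E)² / E
  round: (364 − 373.5)² / 373.5 = 0.2416
  wrinkled: (134 − 124.5)² / 124.5 = 0.7249
χ² = 0.2416 + 0.7249 = 0.9665 ≈ 0.967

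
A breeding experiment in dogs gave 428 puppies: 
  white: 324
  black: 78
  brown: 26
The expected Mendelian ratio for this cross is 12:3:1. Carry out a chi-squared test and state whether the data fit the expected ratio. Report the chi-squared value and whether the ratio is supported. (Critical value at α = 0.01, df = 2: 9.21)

0.112; consistent

Under the 12:3:1 hypothesis (Σ ratio = 16, N = 428):
  white: 428 × 12/16 = 321
  black: 428 × 3/16 = 80.25
  brown: 428 × 1/16 = 26.75
χ² = Σ (O − E)² / E
  white: (324 − 321)² / 321 = 0.0280
  black: (78 − 80.25)² / 80.25 = 0.0631
  brown: (26 − 26.75)² / 26.75 = 0.0210
χ² = 0.0280 + 0.0631 + 0.0210 = 0.1121 ≈ 0.112
Degrees of freedom = 3 − 1 = 2; critical value at α = 0.01 is 9.21.
Since 0.112 < 9.21, we fail to reject the null hypothesis — the data are consistent with the 12:3:1 ratio.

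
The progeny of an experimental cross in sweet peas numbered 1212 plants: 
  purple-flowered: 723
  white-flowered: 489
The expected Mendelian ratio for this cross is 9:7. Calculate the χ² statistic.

Expected counts for N = 1212 under a 9:7 ratio (total parts = 16):
  purple-flowered: 1212 × 9/16 = 681.75
  white-flowered: 1212 × 7/16 = 530.25
χ² = Σ (O − E)² / E
  purple-flowered: (723 − 681.75)² / 681.75 = 2.4959
  white-flowered: (489 − 530.25)² / 530.25 = 3.2090
χ² = 2.4959 + 3.2090 = 5.7049 ≈ 5.705

5.705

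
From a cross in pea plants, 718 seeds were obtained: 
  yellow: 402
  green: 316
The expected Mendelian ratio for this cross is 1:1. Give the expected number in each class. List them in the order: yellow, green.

359, 359

Under the 1:1 hypothesis (Σ ratio = 2, N = 718):
  yellow: 718 × 1/2 = 359
  green: 718 × 1/2 = 359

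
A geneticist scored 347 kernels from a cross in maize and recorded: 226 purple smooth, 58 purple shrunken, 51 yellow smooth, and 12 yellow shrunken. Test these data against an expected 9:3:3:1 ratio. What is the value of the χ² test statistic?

The 9:3:3:1 ratio has 16 parts, so with N = 347 the expected counts are:
  purple smooth: 347 × 9/16 = 195.1875
  purple shrunken: 347 × 3/16 = 65.0625
  yellow smooth: 347 × 3/16 = 65.0625
  yellow shrunken: 347 × 1/16 = 21.6875
χ² = Σ (O − E)² / E
  purple smooth: (226 − 195.1875)² / 195.1875 = 4.8641
  purple shrunken: (58 − 65.0625)² / 65.0625 = 0.7666
  yellow smooth: (51 − 65.0625)² / 65.0625 = 3.0394
  yellow shrunken: (12 − 21.6875)² / 21.6875 = 4.3273
χ² = 4.8641 + 0.7666 + 3.0394 + 4.3273 = 12.9974 ≈ 12.997

12.997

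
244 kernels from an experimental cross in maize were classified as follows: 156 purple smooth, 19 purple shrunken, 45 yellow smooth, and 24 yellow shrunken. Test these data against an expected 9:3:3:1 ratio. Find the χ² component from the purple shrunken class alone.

Expected counts for N = 244 under a 9:3:3:1 ratio (total parts = 16):
  purple smooth: 244 × 9/16 = 137.25
  purple shrunken: 244 × 3/16 = 45.75
  yellow smooth: 244 × 3/16 = 45.75
  yellow shrunken: 244 × 1/16 = 15.25
Contribution of purple shrunken: (19 − 45.75)² / 45.75 = 15.6407

15.641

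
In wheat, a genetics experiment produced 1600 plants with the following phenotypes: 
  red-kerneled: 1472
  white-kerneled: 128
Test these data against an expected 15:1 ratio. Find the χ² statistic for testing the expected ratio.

8.363

Expected counts for N = 1600 under a 15:1 ratio (total parts = 16):
  red-kerneled: 1600 × 15/16 = 1500
  white-kerneled: 1600 × 1/16 = 100
χ² = Σ (O − E)² / E
  red-kerneled: (1472 − 1500)² / 1500 = 0.5227
  white-kerneled: (128 − 100)² / 100 = 7.8400
χ² = 0.5227 + 7.8400 = 8.3627 ≈ 8.363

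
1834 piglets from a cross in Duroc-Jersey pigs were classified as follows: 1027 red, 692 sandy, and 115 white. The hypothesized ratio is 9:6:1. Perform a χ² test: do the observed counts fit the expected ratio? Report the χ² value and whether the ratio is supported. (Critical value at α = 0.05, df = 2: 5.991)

0.048; consistent

Total ratio parts = 16. Expected numbers out of 1834:
  red: 1834 × 9/16 = 1031.625
  sandy: 1834 × 6/16 = 687.75
  white: 1834 × 1/16 = 114.625
χ² = Σ (O − E)² / E
  red: (1027 − 1031.625)² / 1031.625 = 0.0207
  sandy: (692 − 687.75)² / 687.75 = 0.0263
  white: (115 − 114.625)² / 114.625 = 0.0012
χ² = 0.0207 + 0.0263 + 0.0012 = 0.0482 ≈ 0.048
Degrees of freedom = 3 − 1 = 2; critical value at α = 0.05 is 5.991.
Since 0.048 < 5.991, we fail to reject the null hypothesis — the data are consistent with the 9:6:1 ratio.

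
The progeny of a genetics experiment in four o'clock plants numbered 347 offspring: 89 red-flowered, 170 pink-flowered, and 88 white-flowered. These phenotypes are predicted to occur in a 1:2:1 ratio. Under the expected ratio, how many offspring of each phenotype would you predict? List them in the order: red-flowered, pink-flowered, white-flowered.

86.75, 173.5, 86.75

The 1:2:1 ratio has 4 parts, so with N = 347 the expected counts are:
  red-flowered: 347 × 1/4 = 86.75
  pink-flowered: 347 × 2/4 = 173.5
  white-flowered: 347 × 1/4 = 86.75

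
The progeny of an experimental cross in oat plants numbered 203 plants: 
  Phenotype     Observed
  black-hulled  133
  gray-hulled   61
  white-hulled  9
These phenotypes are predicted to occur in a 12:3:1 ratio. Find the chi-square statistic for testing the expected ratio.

Total ratio parts = 16. Expected numbers out of 203:
  black-hulled: 203 × 12/16 = 152.25
  gray-hulled: 203 × 3/16 = 38.0625
  white-hulled: 203 × 1/16 = 12.6875
χ² = Σ (O − E)² / E
  black-hulled: (133 − 152.25)² / 152.25 = 2.4339
  gray-hulled: (61 − 38.0625)² / 38.0625 = 13.8228
  white-hulled: (9 − 12.6875)² / 12.6875 = 1.0717
χ² = 2.4339 + 13.8228 + 1.0717 = 17.3284 ≈ 17.328

17.328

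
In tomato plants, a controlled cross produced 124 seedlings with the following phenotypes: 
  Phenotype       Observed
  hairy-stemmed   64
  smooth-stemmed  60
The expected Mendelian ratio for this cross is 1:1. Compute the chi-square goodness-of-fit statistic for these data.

0.129

Under the 1:1 hypothesis (Σ ratio = 2, N = 124):
  hairy-stemmed: 124 × 1/2 = 62
  smooth-stemmed: 124 × 1/2 = 62
χ² = Σ (O − E)² / E
  hairy-stemmed: (64 − 62)² / 62 = 0.0645
  smooth-stemmed: (60 − 62)² / 62 = 0.0645
χ² = 0.0645 + 0.0645 = 0.129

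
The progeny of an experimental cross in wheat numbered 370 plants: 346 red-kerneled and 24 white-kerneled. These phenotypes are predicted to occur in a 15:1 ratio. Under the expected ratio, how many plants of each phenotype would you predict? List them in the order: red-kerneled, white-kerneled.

The 15:1 ratio has 16 parts, so with N = 370 the expected counts are:
  red-kerneled: 370 × 15/16 = 346.875
  white-kerneled: 370 × 1/16 = 23.125

346.875, 23.125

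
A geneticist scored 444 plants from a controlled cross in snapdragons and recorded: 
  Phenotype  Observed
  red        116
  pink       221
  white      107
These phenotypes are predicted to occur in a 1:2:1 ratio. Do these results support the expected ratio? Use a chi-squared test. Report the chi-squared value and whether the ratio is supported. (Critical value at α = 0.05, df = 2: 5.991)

Expected counts for N = 444 under a 1:2:1 ratio (total parts = 4):
  red: 444 × 1/4 = 111
  pink: 444 × 2/4 = 222
  white: 444 × 1/4 = 111
χ² = Σ (O − E)² / E
  red: (116 − 111)² / 111 = 0.2252
  pink: (221 − 222)² / 222 = 0.0045
  white: (107 − 111)² / 111 = 0.1441
χ² = 0.2252 + 0.0045 + 0.1441 = 0.3738 ≈ 0.374
Degrees of freedom = 3 − 1 = 2; critical value at α = 0.05 is 5.991.
Since 0.374 < 5.991, we fail to reject the null hypothesis — the data are consistent with the 1:2:1 ratio.

0.374; consistent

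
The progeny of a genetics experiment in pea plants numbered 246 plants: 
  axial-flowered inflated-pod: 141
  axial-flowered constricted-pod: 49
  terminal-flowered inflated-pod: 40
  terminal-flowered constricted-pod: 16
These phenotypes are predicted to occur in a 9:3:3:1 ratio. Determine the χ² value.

1.068

Expected counts for N = 246 under a 9:3:3:1 ratio (total parts = 16):
  axial-flowered inflated-pod: 246 × 9/16 = 138.375
  axial-flowered constricted-pod: 246 × 3/16 = 46.125
  terminal-flowered inflated-pod: 246 × 3/16 = 46.125
  terminal-flowered constricted-pod: 246 × 1/16 = 15.375
χ² = Σ (O − E)² / E
  axial-flowered inflated-pod: (141 − 138.375)² / 138.375 = 0.0498
  axial-flowered constricted-pod: (49 − 46.125)² / 46.125 = 0.1792
  terminal-flowered inflated-pod: (40 − 46.125)² / 46.125 = 0.8133
  terminal-flowered constricted-pod: (16 − 15.375)² / 15.375 = 0.0254
χ² = 0.0498 + 0.1792 + 0.8133 + 0.0254 = 1.0677 ≈ 1.068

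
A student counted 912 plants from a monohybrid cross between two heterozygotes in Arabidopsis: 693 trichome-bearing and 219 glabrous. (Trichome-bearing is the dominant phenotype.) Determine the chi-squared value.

0.474

For a monohybrid cross between heterozygotes with complete dominance, the expected phenotypic ratio is 3:1.
Under the 3:1 hypothesis (Σ ratio = 4, N = 912):
  trichome-bearing: 912 × 3/4 = 684
  glabrous: 912 × 1/4 = 228
χ² = Σ (O − E)² / E
  trichome-bearing: (693 − 684)² / 684 = 0.1184
  glabrous: (219 − 228)² / 228 = 0.3553
χ² = 0.1184 + 0.3553 = 0.4737 ≈ 0.474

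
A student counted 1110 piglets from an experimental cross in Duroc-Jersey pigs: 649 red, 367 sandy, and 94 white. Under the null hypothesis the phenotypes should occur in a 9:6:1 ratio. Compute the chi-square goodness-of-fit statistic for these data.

Expected counts for N = 1110 under a 9:6:1 ratio (total parts = 16):
  red: 1110 × 9/16 = 624.375
  sandy: 1110 × 6/16 = 416.25
  white: 1110 × 1/16 = 69.375
χ² = Σ (O − E)² / E
  red: (649 − 624.375)² / 624.375 = 0.9712
  sandy: (367 − 416.25)² / 416.25 = 5.8272
  white: (94 − 69.375)² / 69.375 = 8.7408
χ² = 0.9712 + 5.8272 + 8.7408 = 15.5392 ≈ 15.539

15.539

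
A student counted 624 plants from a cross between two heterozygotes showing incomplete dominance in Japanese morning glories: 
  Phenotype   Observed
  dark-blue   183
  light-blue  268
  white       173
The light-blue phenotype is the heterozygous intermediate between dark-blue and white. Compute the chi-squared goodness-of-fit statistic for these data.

With incomplete dominance, a heterozygote × heterozygote cross gives a 1:2:1 phenotypic ratio.
Total ratio parts = 4. Expected numbers out of 624:
  dark-blue: 624 × 1/4 = 156
  light-blue: 624 × 2/4 = 312
  white: 624 × 1/4 = 156
χ² = Σ (O − E)² / E
  dark-blue: (183 − 156)² / 156 = 4.6731
  light-blue: (268 − 312)² / 312 = 6.2051
  white: (173 − 156)² / 156 = 1.8526
χ² = 4.6731 + 6.2051 + 1.8526 = 12.7308 ≈ 12.731

12.731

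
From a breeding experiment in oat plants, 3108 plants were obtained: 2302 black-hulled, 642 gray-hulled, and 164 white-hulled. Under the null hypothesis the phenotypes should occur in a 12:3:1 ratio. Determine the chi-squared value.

Under the 12:3:1 hypothesis (Σ ratio = 16, N = 3108):
  black-hulled: 3108 × 12/16 = 2331
  gray-hulled: 3108 × 3/16 = 582.75
  white-hulled: 3108 × 1/16 = 194.25
χ² = Σ (O − E)² / E
  black-hulled: (2302 − 2331)² / 2331 = 0.3608
  gray-hulled: (642 − 582.75)² / 582.75 = 6.0241
  white-hulled: (164 − 194.25)² / 194.25 = 4.7107
χ² = 0.3608 + 6.0241 + 4.7107 = 11.0956 ≈ 11.096

11.096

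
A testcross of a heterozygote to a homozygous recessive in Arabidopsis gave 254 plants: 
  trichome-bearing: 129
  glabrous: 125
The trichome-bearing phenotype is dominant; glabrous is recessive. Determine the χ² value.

A testcross of a heterozygote (Aa × aa) gives a 1:1 phenotypic ratio.
Expected counts for N = 254 under a 1:1 ratio (total parts = 2):
  trichome-bearing: 254 × 1/2 = 127
  glabrous: 254 × 1/2 = 127
χ² = Σ (O − E)² / E
  trichome-bearing: (129 − 127)² / 127 = 0.0315
  glabrous: (125 − 127)² / 127 = 0.0315
χ² = 0.0315 + 0.0315 = 0.063

0.063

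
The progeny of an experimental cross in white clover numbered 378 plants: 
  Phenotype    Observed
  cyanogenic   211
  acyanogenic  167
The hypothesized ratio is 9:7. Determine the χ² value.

The 9:7 ratio has 16 parts, so with N = 378 the expected counts are:
  cyanogenic: 378 × 9/16 = 212.625
  acyanogenic: 378 × 7/16 = 165.375
χ² = Σ (O − E)² / E
  cyanogenic: (211 − 212.625)² / 212.625 = 0.0124
  acyanogenic: (167 − 165.375)² / 165.375 = 0.0160
χ² = 0.0124 + 0.0160 = 0.0284 ≈ 0.028

0.028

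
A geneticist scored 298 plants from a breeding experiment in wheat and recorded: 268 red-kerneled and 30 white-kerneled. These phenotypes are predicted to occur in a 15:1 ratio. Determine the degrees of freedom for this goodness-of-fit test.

1

A goodness-of-fit test with 2 phenotype classes has df = 2 − 1 = 1.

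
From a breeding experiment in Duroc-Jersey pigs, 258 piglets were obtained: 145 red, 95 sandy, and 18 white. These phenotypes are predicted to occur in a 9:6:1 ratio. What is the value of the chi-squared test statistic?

0.250

The 9:6:1 ratio has 16 parts, so with N = 258 the expected counts are:
  red: 258 × 9/16 = 145.125
  sandy: 258 × 6/16 = 96.75
  white: 258 × 1/16 = 16.125
χ² = Σ (O − E)² / E
  red: (145 − 145.125)² / 145.125 = 0.0001
  sandy: (95 − 96.75)² / 96.75 = 0.0317
  white: (18 − 16.125)² / 16.125 = 0.2180
χ² = 0.0001 + 0.0317 + 0.2180 = 0.2498 ≈ 0.250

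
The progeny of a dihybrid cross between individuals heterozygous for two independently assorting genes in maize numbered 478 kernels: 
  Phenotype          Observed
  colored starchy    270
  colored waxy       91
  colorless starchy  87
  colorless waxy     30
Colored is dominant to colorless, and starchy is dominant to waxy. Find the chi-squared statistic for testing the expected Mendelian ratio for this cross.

0.103

A dihybrid F₂ with independent assortment and complete dominance at both loci gives a 9:3:3:1 phenotypic ratio.
Under the 9:3:3:1 hypothesis (Σ ratio = 16, N = 478):
  colored starchy: 478 × 9/16 = 268.875
  colored waxy: 478 × 3/16 = 89.625
  colorless starchy: 478 × 3/16 = 89.625
  colorless waxy: 478 × 1/16 = 29.875
χ² = Σ (O − E)² / E
  colored starchy: (270 − 268.875)² / 268.875 = 0.0047
  colored waxy: (91 − 89.625)² / 89.625 = 0.0211
  colorless starchy: (87 − 89.625)² / 89.625 = 0.0769
  colorless waxy: (30 − 29.875)² / 29.875 = 0.0005
χ² = 0.0047 + 0.0211 + 0.0769 + 0.0005 = 0.1032 ≈ 0.103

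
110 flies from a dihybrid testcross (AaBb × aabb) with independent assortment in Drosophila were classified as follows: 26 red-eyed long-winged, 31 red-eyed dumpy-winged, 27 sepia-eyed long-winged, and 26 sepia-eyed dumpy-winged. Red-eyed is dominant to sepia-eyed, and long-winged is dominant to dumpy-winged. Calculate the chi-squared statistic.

0.618

A dihybrid testcross with independent assortment gives a 1:1:1:1 ratio.
Under the 1:1:1:1 hypothesis (Σ ratio = 4, N = 110):
  red-eyed long-winged: 110 × 1/4 = 27.5
  red-eyed dumpy-winged: 110 × 1/4 = 27.5
  sepia-eyed long-winged: 110 × 1/4 = 27.5
  sepia-eyed dumpy-winged: 110 × 1/4 = 27.5
χ² = Σ (O − E)² / E
  red-eyed long-winged: (26 − 27.5)² / 27.5 = 0.0818
  red-eyed dumpy-winged: (31 − 27.5)² / 27.5 = 0.4455
  sepia-eyed long-winged: (27 − 27.5)² / 27.5 = 0.0091
  sepia-eyed dumpy-winged: (26 − 27.5)² / 27.5 = 0.0818
χ² = 0.0818 + 0.4455 + 0.0091 + 0.0818 = 0.6182 ≈ 0.618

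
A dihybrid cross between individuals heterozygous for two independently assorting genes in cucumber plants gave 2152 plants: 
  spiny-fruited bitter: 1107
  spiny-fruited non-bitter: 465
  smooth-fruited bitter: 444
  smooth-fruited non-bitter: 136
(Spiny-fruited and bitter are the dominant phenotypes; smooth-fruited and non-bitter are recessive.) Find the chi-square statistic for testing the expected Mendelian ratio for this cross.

22.305

A dihybrid F₂ with independent assortment and complete dominance at both loci gives a 9:3:3:1 phenotypic ratio.
Total ratio parts = 16. Expected numbers out of 2152:
  spiny-fruited bitter: 2152 × 9/16 = 1210.5
  spiny-fruited non-bitter: 2152 × 3/16 = 403.5
  smooth-fruited bitter: 2152 × 3/16 = 403.5
  smooth-fruited non-bitter: 2152 × 1/16 = 134.5
χ² = Σ (O − E)² / E
  spiny-fruited bitter: (1107 − 1210.5)² / 1210.5 = 8.8494
  spiny-fruited non-bitter: (465 − 403.5)² / 403.5 = 9.3736
  smooth-fruited bitter: (444 − 403.5)² / 403.5 = 4.0651
  smooth-fruited non-bitter: (136 − 134.5)² / 134.5 = 0.0167
χ² = 8.8494 + 9.3736 + 4.0651 + 0.0167 = 22.3048 ≈ 22.305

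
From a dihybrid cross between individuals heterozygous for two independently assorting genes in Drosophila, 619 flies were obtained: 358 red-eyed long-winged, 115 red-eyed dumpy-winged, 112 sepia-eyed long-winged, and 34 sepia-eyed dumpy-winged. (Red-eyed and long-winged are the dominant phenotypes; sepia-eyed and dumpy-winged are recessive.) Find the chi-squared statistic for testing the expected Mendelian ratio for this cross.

0.996

A dihybrid F₂ with independent assortment and complete dominance at both loci gives a 9:3:3:1 phenotypic ratio.
Under the 9:3:3:1 hypothesis (Σ ratio = 16, N = 619):
  red-eyed long-winged: 619 × 9/16 = 348.1875
  red-eyed dumpy-winged: 619 × 3/16 = 116.0625
  sepia-eyed long-winged: 619 × 3/16 = 116.0625
  sepia-eyed dumpy-winged: 619 × 1/16 = 38.6875
χ² = Σ (O − E)² / E
  red-eyed long-winged: (358 − 348.1875)² / 348.1875 = 0.2765
  red-eyed dumpy-winged: (115 − 116.0625)² / 116.0625 = 0.0097
  sepia-eyed long-winged: (112 − 116.0625)² / 116.0625 = 0.1422
  sepia-eyed dumpy-winged: (34 − 38.6875)² / 38.6875 = 0.5680
χ² = 0.2765 + 0.0097 + 0.1422 + 0.5680 = 0.9964 ≈ 0.996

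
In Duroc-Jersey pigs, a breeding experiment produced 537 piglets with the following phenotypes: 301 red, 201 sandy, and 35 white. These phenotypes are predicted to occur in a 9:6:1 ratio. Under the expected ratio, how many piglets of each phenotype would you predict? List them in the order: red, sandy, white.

Under the 9:6:1 hypothesis (Σ ratio = 16, N = 537):
  red: 537 × 9/16 = 302.0625
  sandy: 537 × 6/16 = 201.375
  white: 537 × 1/16 = 33.5625

302.0625, 201.375, 33.5625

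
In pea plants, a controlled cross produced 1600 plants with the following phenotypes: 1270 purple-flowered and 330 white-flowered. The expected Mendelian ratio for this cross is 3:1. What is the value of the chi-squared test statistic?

Total ratio parts = 4. Expected numbers out of 1600:
  purple-flowered: 1600 × 3/4 = 1200
  white-flowered: 1600 × 1/4 = 400
χ² = Σ (O − E)² / E
  purple-flowered: (1270 − 1200)² / 1200 = 4.0833
  white-flowered: (330 − 400)² / 400 = 12.2500
χ² = 4.0833 + 12.2500 = 16.3333 ≈ 16.333

16.333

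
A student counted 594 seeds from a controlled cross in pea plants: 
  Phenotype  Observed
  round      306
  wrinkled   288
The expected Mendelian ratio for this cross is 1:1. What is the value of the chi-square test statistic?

Total ratio parts = 2. Expected numbers out of 594:
  round: 594 × 1/2 = 297
  wrinkled: 594 × 1/2 = 297
χ² = Σ (O − E)² / E
  round: (306 − 297)² / 297 = 0.2727
  wrinkled: (288 − 297)² / 297 = 0.2727
χ² = 0.2727 + 0.2727 = 0.5454 ≈ 0.545

0.545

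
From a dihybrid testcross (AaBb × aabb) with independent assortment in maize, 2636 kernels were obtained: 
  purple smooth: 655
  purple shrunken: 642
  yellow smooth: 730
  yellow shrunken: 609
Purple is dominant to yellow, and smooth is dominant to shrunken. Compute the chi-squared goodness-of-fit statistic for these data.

11.906

A dihybrid testcross with independent assortment gives a 1:1:1:1 ratio.
Total ratio parts = 4. Expected numbers out of 2636:
  purple smooth: 2636 × 1/4 = 659
  purple shrunken: 2636 × 1/4 = 659
  yellow smooth: 2636 × 1/4 = 659
  yellow shrunken: 2636 × 1/4 = 659
χ² = Σ (O − E)² / E
  purple smooth: (655 − 659)² / 659 = 0.0243
  purple shrunken: (642 − 659)² / 659 = 0.4385
  yellow smooth: (730 − 659)² / 659 = 7.6495
  yellow shrunken: (609 − 659)² / 659 = 3.7936
χ² = 0.0243 + 0.4385 + 7.6495 + 3.7936 = 11.9059 ≈ 11.906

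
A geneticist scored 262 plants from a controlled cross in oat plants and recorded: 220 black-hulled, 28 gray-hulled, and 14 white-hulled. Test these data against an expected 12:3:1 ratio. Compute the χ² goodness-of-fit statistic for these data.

Total ratio parts = 16. Expected numbers out of 262:
  black-hulled: 262 × 12/16 = 196.5
  gray-hulled: 262 × 3/16 = 49.125
  white-hulled: 262 × 1/16 = 16.375
χ² = Σ (O − E)² / E
  black-hulled: (220 − 196.5)² / 196.5 = 2.8104
  gray-hulled: (28 − 49.125)² / 49.125 = 9.0843
  white-hulled: (14 − 16.375)² / 16.375 = 0.3445
χ² = 2.8104 + 9.0843 + 0.3445 = 12.2392 ≈ 12.239

12.239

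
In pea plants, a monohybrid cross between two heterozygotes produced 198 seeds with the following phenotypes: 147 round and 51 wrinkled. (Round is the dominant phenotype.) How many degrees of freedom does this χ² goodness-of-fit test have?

For a monohybrid cross between heterozygotes with complete dominance, the expected phenotypic ratio is 3:1.
A goodness-of-fit test with 2 phenotype classes has df = 2 − 1 = 1.

1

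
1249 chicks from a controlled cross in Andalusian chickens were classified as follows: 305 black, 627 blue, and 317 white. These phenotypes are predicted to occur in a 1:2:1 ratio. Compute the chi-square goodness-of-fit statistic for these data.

Total ratio parts = 4. Expected numbers out of 1249:
  black: 1249 × 1/4 = 312.25
  blue: 1249 × 2/4 = 624.5
  white: 1249 × 1/4 = 312.25
χ² = Σ (O − E)² / E
  black: (305 − 312.25)² / 312.25 = 0.1683
  blue: (627 − 624.5)² / 624.5 = 0.0100
  white: (317 − 312.25)² / 312.25 = 0.0723
χ² = 0.1683 + 0.0100 + 0.0723 = 0.2506 ≈ 0.251

0.251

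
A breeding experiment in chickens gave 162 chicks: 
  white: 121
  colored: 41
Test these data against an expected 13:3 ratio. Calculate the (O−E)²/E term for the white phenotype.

The 13:3 ratio has 16 parts, so with N = 162 the expected counts are:
  white: 162 × 13/16 = 131.625
  colored: 162 × 3/16 = 30.375
Contribution of white: (121 − 131.625)² / 131.625 = 0.8577

0.858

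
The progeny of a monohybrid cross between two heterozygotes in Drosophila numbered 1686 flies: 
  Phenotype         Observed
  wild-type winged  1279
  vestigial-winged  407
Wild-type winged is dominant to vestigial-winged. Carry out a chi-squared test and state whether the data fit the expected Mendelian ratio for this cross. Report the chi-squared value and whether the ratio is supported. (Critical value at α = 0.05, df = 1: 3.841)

0.665; consistent

For a monohybrid cross between heterozygotes with complete dominance, the expected phenotypic ratio is 3:1.
The 3:1 ratio has 4 parts, so with N = 1686 the expected counts are:
  wild-type winged: 1686 × 3/4 = 1264.5
  vestigial-winged: 1686 × 1/4 = 421.5
χ² = Σ (O − E)² / E
  wild-type winged: (1279 − 1264.5)² / 1264.5 = 0.1663
  vestigial-winged: (407 − 421.5)² / 421.5 = 0.4988
χ² = 0.1663 + 0.4988 = 0.6651 ≈ 0.665
Degrees of freedom = 2 − 1 = 1; critical value at α = 0.05 is 3.841.
Since 0.665 < 3.841, we fail to reject the null hypothesis — the data are consistent with the 3:1 ratio.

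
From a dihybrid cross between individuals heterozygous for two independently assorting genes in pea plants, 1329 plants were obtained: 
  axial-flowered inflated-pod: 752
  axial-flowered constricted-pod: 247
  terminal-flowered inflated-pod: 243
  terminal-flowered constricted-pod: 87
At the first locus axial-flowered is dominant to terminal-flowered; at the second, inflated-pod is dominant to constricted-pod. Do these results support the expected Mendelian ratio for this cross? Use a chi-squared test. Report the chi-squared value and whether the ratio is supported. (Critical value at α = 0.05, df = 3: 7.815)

0.386; consistent

A dihybrid F₂ with independent assortment and complete dominance at both loci gives a 9:3:3:1 phenotypic ratio.
The 9:3:3:1 ratio has 16 parts, so with N = 1329 the expected counts are:
  axial-flowered inflated-pod: 1329 × 9/16 = 747.5625
  axial-flowered constricted-pod: 1329 × 3/16 = 249.1875
  terminal-flowered inflated-pod: 1329 × 3/16 = 249.1875
  terminal-flowered constricted-pod: 1329 × 1/16 = 83.0625
χ² = Σ (O − E)² / E
  axial-flowered inflated-pod: (752 − 747.5625)² / 747.5625 = 0.0263
  axial-flowered constricted-pod: (247 − 249.1875)² / 249.1875 = 0.0192
  terminal-flowered inflated-pod: (243 − 249.1875)² / 249.1875 = 0.1536
  terminal-flowered constricted-pod: (87 − 83.0625)² / 83.0625 = 0.1867
χ² = 0.0263 + 0.0192 + 0.1536 + 0.1867 = 0.3858 ≈ 0.386
Degrees of freedom = 4 − 1 = 3; critical value at α = 0.05 is 7.815.
Since 0.386 < 7.815, we fail to reject the null hypothesis — the data are consistent with the 9:3:3:1 ratio.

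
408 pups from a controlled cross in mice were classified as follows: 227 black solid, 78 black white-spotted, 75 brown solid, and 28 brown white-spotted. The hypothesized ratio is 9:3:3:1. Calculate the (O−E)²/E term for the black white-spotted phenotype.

The 9:3:3:1 ratio has 16 parts, so with N = 408 the expected counts are:
  black solid: 408 × 9/16 = 229.5
  black white-spotted: 408 × 3/16 = 76.5
  brown solid: 408 × 3/16 = 76.5
  brown white-spotted: 408 × 1/16 = 25.5
Contribution of black white-spotted: (78 − 76.5)² / 76.5 = 0.0294

0.029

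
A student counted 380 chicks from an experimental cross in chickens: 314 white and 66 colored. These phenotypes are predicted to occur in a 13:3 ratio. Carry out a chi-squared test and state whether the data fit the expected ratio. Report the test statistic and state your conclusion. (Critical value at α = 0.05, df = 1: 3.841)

0.476; consistent

Under the 13:3 hypothesis (Σ ratio = 16, N = 380):
  white: 380 × 13/16 = 308.75
  colored: 380 × 3/16 = 71.25
χ² = Σ (O − E)² / E
  white: (314 − 308.75)² / 308.75 = 0.0893
  colored: (66 − 71.25)² / 71.25 = 0.3868
χ² = 0.0893 + 0.3868 = 0.4761 ≈ 0.476
Degrees of freedom = 2 − 1 = 1; critical value at α = 0.05 is 3.841.
Since 0.476 < 3.841, we fail to reject the null hypothesis — the data are consistent with the 13:3 ratio.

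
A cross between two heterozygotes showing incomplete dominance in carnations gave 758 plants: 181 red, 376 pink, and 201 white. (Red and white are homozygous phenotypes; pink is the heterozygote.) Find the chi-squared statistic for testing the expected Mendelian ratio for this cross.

With incomplete dominance, a heterozygote × heterozygote cross gives a 1:2:1 phenotypic ratio.
Total ratio parts = 4. Expected numbers out of 758:
  red: 758 × 1/4 = 189.5
  pink: 758 × 2/4 = 379
  white: 758 × 1/4 = 189.5
χ² = Σ (O − E)² / E
  red: (181 − 189.5)² / 189.5 = 0.3813
  pink: (376 − 379)² / 379 = 0.0237
  white: (201 − 189.5)² / 189.5 = 0.6979
χ² = 0.3813 + 0.0237 + 0.6979 = 1.1029 ≈ 1.103

1.103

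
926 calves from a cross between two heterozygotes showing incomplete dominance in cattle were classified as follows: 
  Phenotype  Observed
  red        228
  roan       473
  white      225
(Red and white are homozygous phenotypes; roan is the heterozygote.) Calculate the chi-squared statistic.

With incomplete dominance, a heterozygote × heterozygote cross gives a 1:2:1 phenotypic ratio.
Expected counts for N = 926 under a 1:2:1 ratio (total parts = 4):
  red: 926 × 1/4 = 231.5
  roan: 926 × 2/4 = 463
  white: 926 × 1/4 = 231.5
χ² = Σ (O − E)² / E
  red: (228 − 231.5)² / 231.5 = 0.0529
  roan: (473 − 463)² / 463 = 0.2160
  white: (225 − 231.5)² / 231.5 = 0.1825
χ² = 0.0529 + 0.2160 + 0.1825 = 0.4514 ≈ 0.451

0.451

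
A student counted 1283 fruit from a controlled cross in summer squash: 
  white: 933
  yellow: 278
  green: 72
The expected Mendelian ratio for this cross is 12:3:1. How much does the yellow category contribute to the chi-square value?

5.826

The 12:3:1 ratio has 16 parts, so with N = 1283 the expected counts are:
  white: 1283 × 12/16 = 962.25
  yellow: 1283 × 3/16 = 240.5625
  green: 1283 × 1/16 = 80.1875
Contribution of yellow: (278 − 240.5625)² / 240.5625 = 5.8262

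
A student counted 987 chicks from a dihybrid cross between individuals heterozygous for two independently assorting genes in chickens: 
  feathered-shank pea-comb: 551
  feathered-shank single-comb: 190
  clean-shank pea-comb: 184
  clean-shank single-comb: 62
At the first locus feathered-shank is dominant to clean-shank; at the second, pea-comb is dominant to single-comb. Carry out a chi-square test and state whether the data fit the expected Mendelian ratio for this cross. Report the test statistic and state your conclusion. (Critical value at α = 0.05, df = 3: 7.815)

A dihybrid F₂ with independent assortment and complete dominance at both loci gives a 9:3:3:1 phenotypic ratio.
Under the 9:3:3:1 hypothesis (Σ ratio = 16, N = 987):
  feathered-shank pea-comb: 987 × 9/16 = 555.1875
  feathered-shank single-comb: 987 × 3/16 = 185.0625
  clean-shank pea-comb: 987 × 3/16 = 185.0625
  clean-shank single-comb: 987 × 1/16 = 61.6875
χ² = Σ (O − E)² / E
  feathered-shank pea-comb: (551 − 555.1875)² / 555.1875 = 0.0316
  feathered-shank single-comb: (190 − 185.0625)² / 185.0625 = 0.1317
  clean-shank pea-comb: (184 − 185.0625)² / 185.0625 = 0.0061
  clean-shank single-comb: (62 − 61.6875)² / 61.6875 = 0.0016
χ² = 0.0316 + 0.1317 + 0.0061 + 0.0016 = 0.171
Degrees of freedom = 4 − 1 = 3; critical value at α = 0.05 is 7.815.
Since 0.171 < 7.815, we fail to reject the null hypothesis — the data are consistent with the 9:3:3:1 ratio.

0.171; consistent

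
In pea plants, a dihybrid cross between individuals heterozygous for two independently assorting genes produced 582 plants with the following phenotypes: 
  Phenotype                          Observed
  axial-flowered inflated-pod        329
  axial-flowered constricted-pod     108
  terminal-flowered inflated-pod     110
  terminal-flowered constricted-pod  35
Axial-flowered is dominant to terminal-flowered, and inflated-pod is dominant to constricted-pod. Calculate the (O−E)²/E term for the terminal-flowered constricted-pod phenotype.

A dihybrid F₂ with independent assortment and complete dominance at both loci gives a 9:3:3:1 phenotypic ratio.
Total ratio parts = 16. Expected numbers out of 582:
  axial-flowered inflated-pod: 582 × 9/16 = 327.375
  axial-flowered constricted-pod: 582 × 3/16 = 109.125
  terminal-flowered inflated-pod: 582 × 3/16 = 109.125
  terminal-flowered constricted-pod: 582 × 1/16 = 36.375
Contribution of terminal-flowered constricted-pod: (35 − 36.375)² / 36.375 = 0.0520

0.052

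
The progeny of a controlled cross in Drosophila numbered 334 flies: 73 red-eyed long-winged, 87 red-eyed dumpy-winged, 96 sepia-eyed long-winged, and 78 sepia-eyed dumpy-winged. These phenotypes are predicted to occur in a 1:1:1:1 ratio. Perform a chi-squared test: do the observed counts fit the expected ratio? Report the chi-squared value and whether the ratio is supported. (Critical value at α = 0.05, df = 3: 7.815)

Expected counts for N = 334 under a 1:1:1:1 ratio (total parts = 4):
  red-eyed long-winged: 334 × 1/4 = 83.5
  red-eyed dumpy-winged: 334 × 1/4 = 83.5
  sepia-eyed long-winged: 334 × 1/4 = 83.5
  sepia-eyed dumpy-winged: 334 × 1/4 = 83.5
χ² = Σ (O − E)² / E
  red-eyed long-winged: (73 − 83.5)² / 83.5 = 1.3204
  red-eyed dumpy-winged: (87 − 83.5)² / 83.5 = 0.1467
  sepia-eyed long-winged: (96 − 83.5)² / 83.5 = 1.8713
  sepia-eyed dumpy-winged: (78 − 83.5)² / 83.5 = 0.3623
χ² = 1.3204 + 0.1467 + 1.8713 + 0.3623 = 3.7007 ≈ 3.701
Degrees of freedom = 4 − 1 = 3; critical value at α = 0.05 is 7.815.
Since 3.701 < 7.815, we fail to reject the null hypothesis — the data are consistent with the 1:1:1:1 ratio.

3.701; consistent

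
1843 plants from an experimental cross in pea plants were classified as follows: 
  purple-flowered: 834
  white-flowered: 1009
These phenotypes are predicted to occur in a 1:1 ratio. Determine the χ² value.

Under the 1:1 hypothesis (Σ ratio = 2, N = 1843):
  purple-flowered: 1843 × 1/2 = 921.5
  white-flowered: 1843 × 1/2 = 921.5
χ² = Σ (O − E)² / E
  purple-flowered: (834 − 921.5)² / 921.5 = 8.3085
  white-flowered: (1009 − 921.5)² / 921.5 = 8.3085
χ² = 8.3085 + 8.3085 = 16.617

16.617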